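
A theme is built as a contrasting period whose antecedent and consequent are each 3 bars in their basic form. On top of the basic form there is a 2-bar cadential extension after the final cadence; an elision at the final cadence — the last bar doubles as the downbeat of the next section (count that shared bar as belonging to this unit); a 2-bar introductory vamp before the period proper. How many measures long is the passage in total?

Basic contrasting period: 3 + 3 = 6 bars.
6 (basic form) + 2 (cadential extension) + 2 (introduction) = 10.
The elision shares a bar with the next section but does not change this unit's count.

10 measures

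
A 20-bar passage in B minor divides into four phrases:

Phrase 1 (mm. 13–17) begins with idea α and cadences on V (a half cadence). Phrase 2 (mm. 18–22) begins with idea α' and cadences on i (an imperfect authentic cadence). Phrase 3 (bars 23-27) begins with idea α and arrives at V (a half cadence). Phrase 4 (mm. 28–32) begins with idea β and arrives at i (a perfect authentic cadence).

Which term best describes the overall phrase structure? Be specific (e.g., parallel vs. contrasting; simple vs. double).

parallel double period

Four phrases in two halves: the first half (bars 13–22) ends with an imperfect authentic cadence, the second (bars 23–32) with a perfect authentic cadence — a large antecedent–consequent pair, i.e. a double period.
Phrase 3 begins with the same material as phrase 1, making it parallel.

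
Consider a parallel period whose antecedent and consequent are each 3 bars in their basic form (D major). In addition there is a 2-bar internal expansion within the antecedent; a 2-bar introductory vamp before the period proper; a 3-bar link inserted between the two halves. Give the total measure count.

Basic parallel period: 3 + 3 = 6 bars.
6 (basic form) + 2 (internal expansion) + 2 (introduction) + 3 (link) = 13.

13 measures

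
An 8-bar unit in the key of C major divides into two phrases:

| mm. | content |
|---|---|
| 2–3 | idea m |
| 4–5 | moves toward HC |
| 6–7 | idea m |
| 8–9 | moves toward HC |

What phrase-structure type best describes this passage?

repeated phrase

Both phrases have the same opening (m) and the same cadence (half cadence): the second is a restatement, not a consequent, so this is a repeated phrase rather than a period.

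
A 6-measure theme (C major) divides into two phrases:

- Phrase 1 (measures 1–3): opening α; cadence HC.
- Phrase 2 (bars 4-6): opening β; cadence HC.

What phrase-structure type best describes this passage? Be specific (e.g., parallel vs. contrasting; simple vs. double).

phrase group

The second phrase closes with a half cadence, which is not stronger than the first phrase's half cadence; without a weak→strong cadential pair there is no antecedent–consequent relationship, so this is a phrase group rather than a period.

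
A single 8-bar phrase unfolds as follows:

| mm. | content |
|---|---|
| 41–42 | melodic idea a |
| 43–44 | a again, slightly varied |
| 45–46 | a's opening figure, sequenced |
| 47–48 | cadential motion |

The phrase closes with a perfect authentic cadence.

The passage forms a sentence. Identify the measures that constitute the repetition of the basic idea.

The presentation of a sentence is the basic idea (bars 41-42) plus its repetition (bars 43–44); the repetition of the basic idea is therefore mm. 43-44.

measures 43–44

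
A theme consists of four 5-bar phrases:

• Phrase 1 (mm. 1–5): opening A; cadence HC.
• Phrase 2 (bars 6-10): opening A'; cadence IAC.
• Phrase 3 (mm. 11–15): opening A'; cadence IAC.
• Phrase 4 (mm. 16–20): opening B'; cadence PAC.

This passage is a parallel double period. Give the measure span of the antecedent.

In a double period the four phrases pair into a large antecedent (phrases 1–2, ending imperfect authentic cadence) and a large consequent (phrases 3–4, ending perfect authentic cadence). The antecedent spans measures 1-10.

measures 1–10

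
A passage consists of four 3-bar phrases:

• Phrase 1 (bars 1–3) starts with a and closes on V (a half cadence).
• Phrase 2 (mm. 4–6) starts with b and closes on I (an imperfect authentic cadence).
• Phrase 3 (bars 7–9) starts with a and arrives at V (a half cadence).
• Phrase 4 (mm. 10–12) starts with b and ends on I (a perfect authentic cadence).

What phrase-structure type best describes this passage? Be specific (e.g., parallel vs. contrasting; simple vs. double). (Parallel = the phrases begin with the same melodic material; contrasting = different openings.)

parallel double period

Four phrases in two halves: the first half (measures 1-6) ends with an imperfect authentic cadence, the second (bars 7–12) with a perfect authentic cadence — a large antecedent–consequent pair, i.e. a double period.
Phrase 3 begins with the same material as phrase 1, making it parallel.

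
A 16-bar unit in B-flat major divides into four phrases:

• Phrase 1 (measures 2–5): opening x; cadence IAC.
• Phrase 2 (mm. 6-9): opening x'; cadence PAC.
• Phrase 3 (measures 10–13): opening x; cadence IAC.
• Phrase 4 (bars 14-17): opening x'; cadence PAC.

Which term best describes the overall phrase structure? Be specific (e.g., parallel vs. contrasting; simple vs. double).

repeated period

The cadence pattern IAC–PAC–IAC–PAC is weak–strong twice, and phrases 3–4 restate phrases 1–2: a period heard twice, not a double period (which would end weakly at phrase 2).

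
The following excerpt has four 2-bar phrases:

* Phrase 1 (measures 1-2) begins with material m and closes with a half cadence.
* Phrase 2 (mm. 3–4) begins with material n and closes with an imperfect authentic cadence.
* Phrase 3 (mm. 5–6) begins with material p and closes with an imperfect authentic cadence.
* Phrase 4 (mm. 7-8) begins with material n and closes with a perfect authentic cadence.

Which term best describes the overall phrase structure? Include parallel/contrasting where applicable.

contrasting double period

Four phrases in two halves: the first half (bars 1–4) ends with an imperfect authentic cadence, the second (bars 5–8) with a perfect authentic cadence — a large antecedent–consequent pair, i.e. a double period.
Phrase 3 begins with different material from phrase 1, making it contrasting.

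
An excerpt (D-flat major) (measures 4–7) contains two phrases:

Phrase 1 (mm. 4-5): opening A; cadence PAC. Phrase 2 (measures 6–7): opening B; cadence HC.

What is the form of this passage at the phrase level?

phrase group

The second phrase closes with a half cadence, which is not stronger than the first phrase's perfect authentic cadence; without a weak→strong cadential pair there is no antecedent–consequent relationship, so this is a phrase group rather than a period.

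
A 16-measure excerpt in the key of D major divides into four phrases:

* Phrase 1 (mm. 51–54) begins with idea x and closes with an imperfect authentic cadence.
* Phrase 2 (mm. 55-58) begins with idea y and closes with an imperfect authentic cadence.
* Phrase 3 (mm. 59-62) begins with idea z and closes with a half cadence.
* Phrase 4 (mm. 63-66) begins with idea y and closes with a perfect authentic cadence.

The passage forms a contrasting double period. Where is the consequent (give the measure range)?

measures 59–66

In a double period the four phrases pair into a large antecedent (phrases 1–2, ending imperfect authentic cadence) and a large consequent (phrases 3–4, ending perfect authentic cadence). The consequent spans measures 59-66.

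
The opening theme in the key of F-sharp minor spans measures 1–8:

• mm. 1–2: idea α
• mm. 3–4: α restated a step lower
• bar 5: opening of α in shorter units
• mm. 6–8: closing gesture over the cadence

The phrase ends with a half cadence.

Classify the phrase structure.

sentence

Basic idea (mm. 1–2) + its repetition (mm. 3–4) form the presentation; fragmentation and cadence (bars 5–8) form the continuation — the 8-bar whole is a sentence.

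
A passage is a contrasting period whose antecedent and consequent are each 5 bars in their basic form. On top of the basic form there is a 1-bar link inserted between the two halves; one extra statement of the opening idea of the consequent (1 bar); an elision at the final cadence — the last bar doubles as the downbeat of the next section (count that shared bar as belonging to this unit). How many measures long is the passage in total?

Basic contrasting period: 5 + 5 = 10 bars.
10 (basic form) + 1 (link) + 1 (extra statement) = 12.
The elision shares a bar with the next section but does not change this unit's count.

12 measures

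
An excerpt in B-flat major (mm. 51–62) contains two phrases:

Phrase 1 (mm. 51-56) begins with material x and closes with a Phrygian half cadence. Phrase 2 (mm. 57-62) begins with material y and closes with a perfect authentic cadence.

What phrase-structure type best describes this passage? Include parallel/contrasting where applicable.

Phrase 1 ends with a Phrygian half cadence (weaker) and phrase 2 with a perfect authentic cadence (stronger): antecedent + consequent = a period.
The two phrases open with different material (x / y), so the period is contrasting.

contrasting period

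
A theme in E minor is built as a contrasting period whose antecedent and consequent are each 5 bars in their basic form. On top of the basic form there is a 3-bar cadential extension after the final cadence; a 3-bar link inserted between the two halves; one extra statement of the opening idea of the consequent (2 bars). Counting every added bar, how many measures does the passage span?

18 measures

Basic contrasting period: 5 + 5 = 10 bars.
10 (basic form) + 3 (cadential extension) + 3 (link) + 2 (extra statement) = 18.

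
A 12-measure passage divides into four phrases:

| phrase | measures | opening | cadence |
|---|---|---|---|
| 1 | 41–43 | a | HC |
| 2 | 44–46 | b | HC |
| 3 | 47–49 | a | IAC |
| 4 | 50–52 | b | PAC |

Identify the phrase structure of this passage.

parallel double period

Four phrases in two halves: the first half (bars 41–46) ends with a half cadence, the second (mm. 47-52) with a perfect authentic cadence — a large antecedent–consequent pair, i.e. a double period.
Phrase 3 begins with the same material as phrase 1, making it parallel.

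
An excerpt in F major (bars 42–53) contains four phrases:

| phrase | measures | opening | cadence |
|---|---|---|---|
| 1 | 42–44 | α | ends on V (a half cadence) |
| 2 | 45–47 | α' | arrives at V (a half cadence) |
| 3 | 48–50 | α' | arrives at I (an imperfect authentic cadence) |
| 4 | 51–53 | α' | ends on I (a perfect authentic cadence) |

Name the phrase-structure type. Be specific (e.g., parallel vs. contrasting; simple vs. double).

parallel double period

Four phrases in two halves: the first half (mm. 42–47) ends with a half cadence, the second (mm. 48–53) with a perfect authentic cadence — a large antecedent–consequent pair, i.e. a double period.
Phrase 3 begins with the same material as phrase 1, making it parallel.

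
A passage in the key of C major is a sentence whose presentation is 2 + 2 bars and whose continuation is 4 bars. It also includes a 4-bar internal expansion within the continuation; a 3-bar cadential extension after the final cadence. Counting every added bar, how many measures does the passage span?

Basic sentence: 2 + 2 + 4 = 8 bars.
8 (basic form) + 4 (internal expansion) + 3 (cadential extension) = 15.

15 measures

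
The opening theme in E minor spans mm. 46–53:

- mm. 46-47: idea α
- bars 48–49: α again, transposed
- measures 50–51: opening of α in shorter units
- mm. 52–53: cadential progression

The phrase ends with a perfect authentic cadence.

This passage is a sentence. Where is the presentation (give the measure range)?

measures 46–49

The presentation of a sentence is the basic idea (mm. 46-47) plus its repetition (bars 48-49); the presentation is therefore mm. 46-49.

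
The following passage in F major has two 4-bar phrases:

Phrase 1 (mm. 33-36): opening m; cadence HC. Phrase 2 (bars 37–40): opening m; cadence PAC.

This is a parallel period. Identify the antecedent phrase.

phrase 1

The phrase ending with the weaker cadence (half cadence) is the antecedent; the one ending more conclusively (perfect authentic cadence) is the consequent. The antecedent is phrase 1.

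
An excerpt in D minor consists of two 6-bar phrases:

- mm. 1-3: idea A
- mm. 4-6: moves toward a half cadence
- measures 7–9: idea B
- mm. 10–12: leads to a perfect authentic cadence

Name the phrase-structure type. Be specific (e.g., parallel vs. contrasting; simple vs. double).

contrasting period

Phrase 1 ends with a half cadence (weaker) and phrase 2 with a perfect authentic cadence (stronger): antecedent + consequent = a period.
The two phrases open with different material (A / B), so the period is contrasting.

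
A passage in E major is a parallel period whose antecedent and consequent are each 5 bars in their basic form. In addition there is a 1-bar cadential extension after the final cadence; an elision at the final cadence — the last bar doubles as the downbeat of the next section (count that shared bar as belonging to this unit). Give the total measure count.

11 measures

Basic parallel period: 5 + 5 = 10 bars.
10 (basic form) + 1 (cadential extension) = 11.
The elision shares a bar with the next section but does not change this unit's count.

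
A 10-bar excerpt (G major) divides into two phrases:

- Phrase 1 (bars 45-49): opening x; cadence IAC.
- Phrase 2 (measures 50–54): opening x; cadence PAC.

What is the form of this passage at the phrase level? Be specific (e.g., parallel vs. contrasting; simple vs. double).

parallel period

Phrase 1 ends with an imperfect authentic cadence (weaker) and phrase 2 with a perfect authentic cadence (stronger): antecedent + consequent = a period.
The two phrases open with the same material (x / x), so the period is parallel.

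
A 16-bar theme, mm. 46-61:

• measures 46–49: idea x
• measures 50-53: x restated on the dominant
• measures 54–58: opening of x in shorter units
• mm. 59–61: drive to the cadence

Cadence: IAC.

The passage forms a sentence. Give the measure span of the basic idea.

measures 46–49

The presentation of a sentence is the basic idea (mm. 46–49) plus its repetition (mm. 50-53); the basic idea is therefore mm. 46–49.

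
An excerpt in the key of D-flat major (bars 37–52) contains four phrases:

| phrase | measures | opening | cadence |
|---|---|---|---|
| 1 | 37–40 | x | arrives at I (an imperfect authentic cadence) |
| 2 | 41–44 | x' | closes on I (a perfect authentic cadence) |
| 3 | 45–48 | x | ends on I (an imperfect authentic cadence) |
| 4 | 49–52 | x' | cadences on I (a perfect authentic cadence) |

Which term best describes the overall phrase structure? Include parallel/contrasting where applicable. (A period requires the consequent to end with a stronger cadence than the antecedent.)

repeated period

The cadence pattern IAC–PAC–IAC–PAC is weak–strong twice, and phrases 3–4 restate phrases 1–2: a period heard twice, not a double period (which would end weakly at phrase 2).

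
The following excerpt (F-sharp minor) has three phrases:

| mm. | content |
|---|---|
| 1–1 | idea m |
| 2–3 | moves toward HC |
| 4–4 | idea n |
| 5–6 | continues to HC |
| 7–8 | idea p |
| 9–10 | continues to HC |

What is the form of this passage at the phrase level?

The final phrase closes with a half cadence, which is not stronger than the preceding half cadence; the 3 phrases lack an overall antecedent–consequent design and so form a phrase group.

phrase group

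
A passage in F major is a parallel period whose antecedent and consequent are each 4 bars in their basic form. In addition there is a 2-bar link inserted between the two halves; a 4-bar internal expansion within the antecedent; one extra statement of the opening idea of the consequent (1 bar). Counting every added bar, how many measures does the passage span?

Basic parallel period: 4 + 4 = 8 bars.
8 (basic form) + 2 (link) + 4 (internal expansion) + 1 (extra statement) = 15.

15 measures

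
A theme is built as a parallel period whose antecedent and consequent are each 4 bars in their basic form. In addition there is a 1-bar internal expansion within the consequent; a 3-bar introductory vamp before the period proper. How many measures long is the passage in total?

12 measures

Basic parallel period: 4 + 4 = 8 bars.
8 (basic form) + 1 (internal expansion) + 3 (introduction) = 12.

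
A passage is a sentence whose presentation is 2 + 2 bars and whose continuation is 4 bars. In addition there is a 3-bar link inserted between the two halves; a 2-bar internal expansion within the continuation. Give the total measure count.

Basic sentence: 2 + 2 + 4 = 8 bars.
8 (basic form) + 3 (link) + 2 (internal expansion) = 13.

13 measures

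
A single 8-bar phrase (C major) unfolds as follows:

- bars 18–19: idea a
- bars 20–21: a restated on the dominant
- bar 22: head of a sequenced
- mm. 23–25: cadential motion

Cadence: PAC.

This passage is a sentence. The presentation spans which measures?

measures 18–21

The presentation of a sentence is the basic idea (bars 18–19) plus its repetition (mm. 20–21); the presentation is therefore mm. 18–21.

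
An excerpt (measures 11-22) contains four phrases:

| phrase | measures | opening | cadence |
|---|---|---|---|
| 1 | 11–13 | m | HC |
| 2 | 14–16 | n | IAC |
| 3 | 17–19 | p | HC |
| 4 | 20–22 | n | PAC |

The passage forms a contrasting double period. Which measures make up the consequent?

measures 17–22

In a double period the first pair of phrases (ending imperfect authentic cadence) is the large antecedent and the second pair (ending perfect authentic cadence) is the large consequent; the consequent is measures 17–22.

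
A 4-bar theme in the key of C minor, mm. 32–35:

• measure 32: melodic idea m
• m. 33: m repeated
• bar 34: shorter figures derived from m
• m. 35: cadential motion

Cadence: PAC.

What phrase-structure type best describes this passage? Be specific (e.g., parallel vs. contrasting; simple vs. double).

sentence

Basic idea (bar 32) + its repetition (measure 33) form the presentation; fragmentation and cadence (bars 34-35) form the continuation — the 4-bar whole is a sentence.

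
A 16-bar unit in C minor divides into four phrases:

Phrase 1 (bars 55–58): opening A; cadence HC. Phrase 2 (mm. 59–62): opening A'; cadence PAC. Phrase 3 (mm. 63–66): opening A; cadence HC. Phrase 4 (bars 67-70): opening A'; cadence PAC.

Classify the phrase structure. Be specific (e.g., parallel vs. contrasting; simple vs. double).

repeated period

The cadence pattern HC–PAC–HC–PAC is weak–strong twice, and phrases 3–4 restate phrases 1–2: a period heard twice, not a double period (which would end weakly at phrase 2).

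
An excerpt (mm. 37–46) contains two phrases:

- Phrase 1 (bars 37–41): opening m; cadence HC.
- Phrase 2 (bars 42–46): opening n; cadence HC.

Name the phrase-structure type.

The second phrase closes with a half cadence, which is not stronger than the first phrase's half cadence; without a weak→strong cadential pair there is no antecedent–consequent relationship, so this is a phrase group rather than a period.

phrase group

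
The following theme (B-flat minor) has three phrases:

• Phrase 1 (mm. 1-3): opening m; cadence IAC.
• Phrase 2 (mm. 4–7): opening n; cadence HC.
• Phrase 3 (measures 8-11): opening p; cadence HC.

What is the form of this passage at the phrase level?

The final phrase closes with a half cadence, which is not stronger than the preceding half cadence; the 3 phrases lack an overall antecedent–consequent design and so form a phrase group.

phrase group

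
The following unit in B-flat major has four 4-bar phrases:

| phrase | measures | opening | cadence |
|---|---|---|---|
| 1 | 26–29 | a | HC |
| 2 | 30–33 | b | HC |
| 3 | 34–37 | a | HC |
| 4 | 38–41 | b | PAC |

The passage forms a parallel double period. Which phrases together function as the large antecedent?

In a double period the first pair of phrases (ending half cadence) is the large antecedent and the second pair (ending perfect authentic cadence) is the large consequent; the antecedent is phrases 1 and 2.

phrases 1 and 2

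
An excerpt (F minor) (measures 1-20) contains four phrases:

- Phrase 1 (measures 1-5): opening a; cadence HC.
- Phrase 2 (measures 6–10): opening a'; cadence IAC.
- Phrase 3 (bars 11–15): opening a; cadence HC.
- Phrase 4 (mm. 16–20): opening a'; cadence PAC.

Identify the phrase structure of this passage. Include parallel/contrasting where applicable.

Four phrases in two halves: the first half (measures 1–10) ends with an imperfect authentic cadence, the second (bars 11-20) with a perfect authentic cadence — a large antecedent–consequent pair, i.e. a double period.
Phrase 3 begins with the same material as phrase 1, making it parallel.

parallel double period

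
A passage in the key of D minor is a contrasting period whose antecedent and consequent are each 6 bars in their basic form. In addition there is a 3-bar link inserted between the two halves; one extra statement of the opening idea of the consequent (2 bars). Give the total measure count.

Basic contrasting period: 6 + 6 = 12 bars.
12 (basic form) + 3 (link) + 2 (extra statement) = 17.

17 measures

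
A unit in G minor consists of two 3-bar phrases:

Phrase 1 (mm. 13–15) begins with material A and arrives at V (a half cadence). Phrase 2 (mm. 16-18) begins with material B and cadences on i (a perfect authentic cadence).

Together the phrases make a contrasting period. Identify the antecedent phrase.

The phrase ending with the weaker cadence (half cadence) is the antecedent; the one ending more conclusively (perfect authentic cadence) is the consequent. The antecedent is phrase 1.

phrase 1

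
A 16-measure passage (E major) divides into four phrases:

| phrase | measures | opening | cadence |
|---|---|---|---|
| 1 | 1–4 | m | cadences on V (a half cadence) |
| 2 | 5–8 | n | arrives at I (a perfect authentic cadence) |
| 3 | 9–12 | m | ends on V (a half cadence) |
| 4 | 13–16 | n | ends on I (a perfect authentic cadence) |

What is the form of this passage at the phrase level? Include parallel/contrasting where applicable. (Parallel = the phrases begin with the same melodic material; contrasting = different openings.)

The cadence pattern HC–PAC–HC–PAC is weak–strong twice, and phrases 3–4 restate phrases 1–2: a period heard twice, not a double period (which would end weakly at phrase 2).

repeated period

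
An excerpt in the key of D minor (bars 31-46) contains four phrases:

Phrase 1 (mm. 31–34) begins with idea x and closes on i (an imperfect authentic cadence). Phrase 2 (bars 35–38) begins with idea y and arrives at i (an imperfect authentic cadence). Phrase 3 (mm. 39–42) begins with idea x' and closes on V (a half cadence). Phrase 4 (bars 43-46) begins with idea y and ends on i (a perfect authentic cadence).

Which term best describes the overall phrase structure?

Four phrases in two halves: the first half (measures 31–38) ends with an imperfect authentic cadence, the second (mm. 39–46) with a perfect authentic cadence — a large antecedent–consequent pair, i.e. a double period.
Phrase 3 begins with the same material as phrase 1, making it parallel.

parallel double period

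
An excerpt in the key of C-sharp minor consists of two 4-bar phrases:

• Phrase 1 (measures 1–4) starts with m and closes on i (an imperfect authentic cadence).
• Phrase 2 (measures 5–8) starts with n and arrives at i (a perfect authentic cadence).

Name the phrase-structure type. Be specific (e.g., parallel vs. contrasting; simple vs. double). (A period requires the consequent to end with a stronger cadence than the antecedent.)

Phrase 1 ends with an imperfect authentic cadence (weaker) and phrase 2 with a perfect authentic cadence (stronger): antecedent + consequent = a period.
The two phrases open with different material (m / n), so the period is contrasting.

contrasting period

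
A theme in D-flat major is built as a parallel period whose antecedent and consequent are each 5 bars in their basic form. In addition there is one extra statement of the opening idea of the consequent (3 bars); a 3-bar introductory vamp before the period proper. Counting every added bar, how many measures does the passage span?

Basic parallel period: 5 + 5 = 10 bars.
10 (basic form) + 3 (extra statement) + 3 (introduction) = 16.

16 measures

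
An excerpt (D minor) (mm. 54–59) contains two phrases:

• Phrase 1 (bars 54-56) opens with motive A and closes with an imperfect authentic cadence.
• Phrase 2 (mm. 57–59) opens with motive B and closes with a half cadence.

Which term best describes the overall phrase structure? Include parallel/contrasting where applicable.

The second phrase closes with a half cadence, which is not stronger than the first phrase's imperfect authentic cadence; without a weak→strong cadential pair there is no antecedent–consequent relationship, so this is a phrase group rather than a period.

phrase group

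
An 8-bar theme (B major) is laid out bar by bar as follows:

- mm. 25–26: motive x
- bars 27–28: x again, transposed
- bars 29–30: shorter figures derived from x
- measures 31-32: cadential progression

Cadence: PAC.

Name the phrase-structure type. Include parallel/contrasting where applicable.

sentence

Basic idea (mm. 25–26) + its repetition (bars 27–28) form the presentation; fragmentation and cadence (measures 29–32) form the continuation — the 8-bar whole is a sentence.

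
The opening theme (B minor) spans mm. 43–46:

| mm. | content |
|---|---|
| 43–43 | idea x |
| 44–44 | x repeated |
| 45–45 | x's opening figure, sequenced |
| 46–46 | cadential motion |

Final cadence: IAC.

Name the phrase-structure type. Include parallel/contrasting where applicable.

Basic idea (m. 43) + its repetition (bar 44) form the presentation; fragmentation and cadence (mm. 45–46) form the continuation — the 4-bar whole is a sentence.

sentence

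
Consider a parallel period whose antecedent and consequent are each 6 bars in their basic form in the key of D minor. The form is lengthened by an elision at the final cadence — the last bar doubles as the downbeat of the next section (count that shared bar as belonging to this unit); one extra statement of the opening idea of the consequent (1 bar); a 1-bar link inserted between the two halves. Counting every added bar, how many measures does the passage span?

14 measures

Basic parallel period: 6 + 6 = 12 bars.
12 (basic form) + 1 (extra statement) + 1 (link) = 14.
The elision shares a bar with the next section but does not change this unit's count.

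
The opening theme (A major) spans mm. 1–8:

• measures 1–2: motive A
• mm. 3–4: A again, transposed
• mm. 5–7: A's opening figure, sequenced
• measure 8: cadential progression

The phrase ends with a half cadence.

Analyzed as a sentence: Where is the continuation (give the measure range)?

measures 5–8

After the presentation (mm. 1–4), the continuation covers the fragmentation through the cadence: mm. 5–8.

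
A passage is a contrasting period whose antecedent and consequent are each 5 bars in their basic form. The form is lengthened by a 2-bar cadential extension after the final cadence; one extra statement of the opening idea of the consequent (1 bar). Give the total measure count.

Basic contrasting period: 5 + 5 = 10 bars.
10 (basic form) + 2 (cadential extension) + 1 (extra statement) = 13.

13 measures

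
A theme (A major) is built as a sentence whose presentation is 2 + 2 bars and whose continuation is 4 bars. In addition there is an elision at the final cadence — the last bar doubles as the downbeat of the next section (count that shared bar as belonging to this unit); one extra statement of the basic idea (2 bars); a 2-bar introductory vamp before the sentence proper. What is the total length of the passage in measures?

Basic sentence: 2 + 2 + 4 = 8 bars.
8 (basic form) + 2 (extra statement) + 2 (introduction) = 12.
The elision shares a bar with the next section but does not change this unit's count.

12 measures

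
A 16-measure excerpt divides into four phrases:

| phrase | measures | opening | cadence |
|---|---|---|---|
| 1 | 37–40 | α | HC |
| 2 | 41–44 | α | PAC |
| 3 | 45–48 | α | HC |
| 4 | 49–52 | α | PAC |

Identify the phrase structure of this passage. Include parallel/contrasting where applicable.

The cadence pattern HC–PAC–HC–PAC is weak–strong twice, and phrases 3–4 restate phrases 1–2: a period heard twice, not a double period (which would end weakly at phrase 2).

repeated period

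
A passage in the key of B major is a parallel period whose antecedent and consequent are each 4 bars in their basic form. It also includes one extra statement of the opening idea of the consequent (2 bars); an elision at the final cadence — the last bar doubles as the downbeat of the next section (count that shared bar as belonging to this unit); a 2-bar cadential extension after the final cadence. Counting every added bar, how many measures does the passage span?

12 measures

Basic parallel period: 4 + 4 = 8 bars.
8 (basic form) + 2 (extra statement) + 2 (cadential extension) = 12.
The elision shares a bar with the next section but does not change this unit's count.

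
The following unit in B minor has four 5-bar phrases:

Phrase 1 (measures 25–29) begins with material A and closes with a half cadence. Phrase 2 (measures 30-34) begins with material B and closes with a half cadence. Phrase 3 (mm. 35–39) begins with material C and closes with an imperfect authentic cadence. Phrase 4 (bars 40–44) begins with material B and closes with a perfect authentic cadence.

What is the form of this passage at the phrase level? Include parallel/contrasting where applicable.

contrasting double period

Four phrases in two halves: the first half (mm. 25–34) ends with a half cadence, the second (measures 35–44) with a perfect authentic cadence — a large antecedent–consequent pair, i.e. a double period.
Phrase 3 begins with different material from phrase 1, making it contrasting.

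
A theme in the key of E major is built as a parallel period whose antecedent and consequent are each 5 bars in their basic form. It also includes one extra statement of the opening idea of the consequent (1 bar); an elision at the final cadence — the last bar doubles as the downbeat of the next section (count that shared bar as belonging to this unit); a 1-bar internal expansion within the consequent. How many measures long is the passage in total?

Basic parallel period: 5 + 5 = 10 bars.
10 (basic form) + 1 (extra statement) + 1 (internal expansion) = 12.
The elision shares a bar with the next section but does not change this unit's count.

12 measures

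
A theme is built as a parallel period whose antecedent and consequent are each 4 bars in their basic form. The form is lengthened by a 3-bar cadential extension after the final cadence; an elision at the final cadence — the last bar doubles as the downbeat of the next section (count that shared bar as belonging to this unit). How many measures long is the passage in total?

11 measures

Basic parallel period: 4 + 4 = 8 bars.
8 (basic form) + 3 (cadential extension) = 11.
The elision shares a bar with the next section but does not change this unit's count.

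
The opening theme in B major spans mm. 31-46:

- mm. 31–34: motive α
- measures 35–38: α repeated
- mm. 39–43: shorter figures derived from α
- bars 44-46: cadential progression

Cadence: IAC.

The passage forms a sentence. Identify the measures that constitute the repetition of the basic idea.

The presentation of a sentence is the basic idea (mm. 31–34) plus its repetition (mm. 35–38); the repetition of the basic idea is therefore mm. 35-38.

measures 35–38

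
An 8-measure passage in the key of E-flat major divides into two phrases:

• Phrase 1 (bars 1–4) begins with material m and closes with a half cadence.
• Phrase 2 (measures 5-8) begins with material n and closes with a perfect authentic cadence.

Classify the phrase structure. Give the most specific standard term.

Phrase 1 ends with a half cadence (weaker) and phrase 2 with a perfect authentic cadence (stronger): antecedent + consequent = a period.
The two phrases open with different material (m / n), so the period is contrasting.

contrasting period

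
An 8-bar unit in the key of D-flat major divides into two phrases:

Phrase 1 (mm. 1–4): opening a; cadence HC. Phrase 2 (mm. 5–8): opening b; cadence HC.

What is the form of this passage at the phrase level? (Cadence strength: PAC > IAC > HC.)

phrase group

The second phrase closes with a half cadence, which is not stronger than the first phrase's half cadence; without a weak→strong cadential pair there is no antecedent–consequent relationship, so this is a phrase group rather than a period.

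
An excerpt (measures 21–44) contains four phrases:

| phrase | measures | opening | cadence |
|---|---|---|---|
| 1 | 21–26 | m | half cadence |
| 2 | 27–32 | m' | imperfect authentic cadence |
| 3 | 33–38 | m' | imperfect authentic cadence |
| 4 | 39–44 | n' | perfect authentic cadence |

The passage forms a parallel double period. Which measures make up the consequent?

measures 33–44

In a double period the first pair of phrases (ending imperfect authentic cadence) is the large antecedent and the second pair (ending perfect authentic cadence) is the large consequent; the consequent is measures 33–44.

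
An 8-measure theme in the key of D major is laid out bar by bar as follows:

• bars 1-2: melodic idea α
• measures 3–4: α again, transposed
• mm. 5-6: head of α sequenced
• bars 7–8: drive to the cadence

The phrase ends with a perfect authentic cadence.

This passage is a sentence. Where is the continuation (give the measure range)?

After the presentation (mm. 1-4), the continuation covers the fragmentation through the cadence: mm. 5-8.

measures 5–8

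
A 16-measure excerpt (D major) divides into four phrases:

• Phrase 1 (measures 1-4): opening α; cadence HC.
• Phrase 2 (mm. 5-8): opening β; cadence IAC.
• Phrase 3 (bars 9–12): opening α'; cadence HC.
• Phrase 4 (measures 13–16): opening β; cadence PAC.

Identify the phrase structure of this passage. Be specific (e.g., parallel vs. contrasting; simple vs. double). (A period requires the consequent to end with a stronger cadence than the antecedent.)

parallel double period

Four phrases in two halves: the first half (mm. 1–8) ends with an imperfect authentic cadence, the second (mm. 9–16) with a perfect authentic cadence — a large antecedent–consequent pair, i.e. a double period.
Phrase 3 begins with the same material as phrase 1, making it parallel.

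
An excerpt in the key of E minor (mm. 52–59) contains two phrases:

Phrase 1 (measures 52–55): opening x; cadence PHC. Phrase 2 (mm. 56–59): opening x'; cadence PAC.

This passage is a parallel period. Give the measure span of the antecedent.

The antecedent is the phrase ending with the weaker cadence (Phrygian half cadence, phrase 1) and the consequent the one ending more conclusively (perfect authentic cadence, phrase 2); the antecedent is bars 52–55.

measures 52–55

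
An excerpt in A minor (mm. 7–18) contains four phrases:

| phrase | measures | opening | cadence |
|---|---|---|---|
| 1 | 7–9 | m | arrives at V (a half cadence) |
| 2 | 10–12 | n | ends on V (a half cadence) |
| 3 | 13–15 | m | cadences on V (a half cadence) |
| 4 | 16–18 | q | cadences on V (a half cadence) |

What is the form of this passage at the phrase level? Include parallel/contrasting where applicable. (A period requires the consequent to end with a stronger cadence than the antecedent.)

Phrase 4 ends with a half cadence, no stronger than phrase 2's half cadence, so the four phrases do not form a double period; nor do phrases 3–4 duplicate 1–2, so it is not a repeated period. With no phrase reaching a conclusive cadence, the passage is a phrase group.

phrase group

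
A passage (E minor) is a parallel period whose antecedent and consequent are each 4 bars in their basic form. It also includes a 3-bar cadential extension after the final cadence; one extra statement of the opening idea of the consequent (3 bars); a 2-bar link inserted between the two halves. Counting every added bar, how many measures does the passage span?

Basic parallel period: 4 + 4 = 8 bars.
8 (basic form) + 3 (cadential extension) + 3 (extra statement) + 2 (link) = 16.

16 measures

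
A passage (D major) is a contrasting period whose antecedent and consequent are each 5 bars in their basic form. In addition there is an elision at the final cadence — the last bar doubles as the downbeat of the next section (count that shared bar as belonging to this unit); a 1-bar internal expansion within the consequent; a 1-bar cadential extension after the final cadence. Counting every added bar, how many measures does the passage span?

12 measures

Basic contrasting period: 5 + 5 = 10 bars.
10 (basic form) + 1 (internal expansion) + 1 (cadential extension) = 12.
The elision shares a bar with the next section but does not change this unit's count.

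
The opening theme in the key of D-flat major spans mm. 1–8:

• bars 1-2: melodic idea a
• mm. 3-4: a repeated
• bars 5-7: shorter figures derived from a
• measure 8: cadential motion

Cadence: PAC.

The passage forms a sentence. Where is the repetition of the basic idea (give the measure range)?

The presentation of a sentence is the basic idea (mm. 1-2) plus its repetition (bars 3-4); the repetition of the basic idea is therefore mm. 3–4.

measures 3–4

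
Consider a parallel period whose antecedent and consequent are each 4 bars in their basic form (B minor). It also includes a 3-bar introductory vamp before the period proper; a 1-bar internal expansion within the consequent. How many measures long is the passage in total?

Basic parallel period: 4 + 4 = 8 bars.
8 (basic form) + 3 (introduction) + 1 (internal expansion) = 12.

12 measures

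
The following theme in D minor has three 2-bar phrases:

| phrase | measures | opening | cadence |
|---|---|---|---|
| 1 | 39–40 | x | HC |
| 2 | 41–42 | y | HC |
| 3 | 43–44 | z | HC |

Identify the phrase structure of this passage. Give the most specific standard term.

The final phrase closes with a half cadence, which is not stronger than the preceding half cadence; the 3 phrases lack an overall antecedent–consequent design and so form a phrase group.

phrase group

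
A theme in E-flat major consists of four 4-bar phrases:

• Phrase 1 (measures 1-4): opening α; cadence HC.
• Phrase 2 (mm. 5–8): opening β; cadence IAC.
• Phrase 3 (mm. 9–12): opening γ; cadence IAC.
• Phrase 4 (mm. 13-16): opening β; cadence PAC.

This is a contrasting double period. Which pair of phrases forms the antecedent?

In a double period the first pair of phrases (ending imperfect authentic cadence) is the large antecedent and the second pair (ending perfect authentic cadence) is the large consequent; the antecedent is phrases 1 and 2.

phrases 1 and 2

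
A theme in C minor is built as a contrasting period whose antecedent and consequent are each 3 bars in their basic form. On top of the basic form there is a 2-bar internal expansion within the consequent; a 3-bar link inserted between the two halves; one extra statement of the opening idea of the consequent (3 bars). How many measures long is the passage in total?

14 measures

Basic contrasting period: 3 + 3 = 6 bars.
6 (basic form) + 2 (internal expansion) + 3 (link) + 3 (extra statement) = 14.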